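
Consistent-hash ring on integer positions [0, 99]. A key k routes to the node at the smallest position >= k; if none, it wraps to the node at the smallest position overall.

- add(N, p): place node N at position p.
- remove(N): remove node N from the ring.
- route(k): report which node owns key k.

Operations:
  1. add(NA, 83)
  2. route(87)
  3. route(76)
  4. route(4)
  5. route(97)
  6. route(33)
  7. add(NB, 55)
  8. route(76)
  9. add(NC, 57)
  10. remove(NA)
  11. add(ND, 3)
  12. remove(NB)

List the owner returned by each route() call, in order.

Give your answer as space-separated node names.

Answer: NA NA NA NA NA NA

Derivation:
Op 1: add NA@83 -> ring=[83:NA]
Op 2: route key 87: none >= 87, wrap to smallest pos 83 -> NA
Op 3: route key 76: smallest pos >= 76 is 83 -> NA
Op 4: route key 4: smallest pos >= 4 is 83 -> NA
Op 5: route key 97: none >= 97, wrap to smallest pos 83 -> NA
Op 6: route key 33: smallest pos >= 33 is 83 -> NA
Op 7: add NB@55 -> ring=[55:NB,83:NA]
Op 8: route key 76: smallest pos >= 76 is 83 -> NA
Op 9: add NC@57 -> ring=[55:NB,57:NC,83:NA]
Op 10: remove NA -> ring=[55:NB,57:NC]
Op 11: add ND@3 -> ring=[3:ND,55:NB,57:NC]
Op 12: remove NB -> ring=[3:ND,57:NC]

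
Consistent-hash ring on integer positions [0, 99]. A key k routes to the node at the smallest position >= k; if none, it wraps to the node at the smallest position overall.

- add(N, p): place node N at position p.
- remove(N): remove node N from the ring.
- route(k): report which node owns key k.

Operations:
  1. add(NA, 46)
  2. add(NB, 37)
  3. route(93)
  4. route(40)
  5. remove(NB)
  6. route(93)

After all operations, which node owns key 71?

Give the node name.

Op 1: add NA@46 -> ring=[46:NA]
Op 2: add NB@37 -> ring=[37:NB,46:NA]
Op 3: route key 93: none >= 93, wrap to smallest pos 37 -> NB
Op 4: route key 40: smallest pos >= 40 is 46 -> NA
Op 5: remove NB -> ring=[46:NA]
Op 6: route key 93: none >= 93, wrap to smallest pos 46 -> NA
Final route key 71: none >= 71, wrap to smallest pos 46 -> NA

Answer: NA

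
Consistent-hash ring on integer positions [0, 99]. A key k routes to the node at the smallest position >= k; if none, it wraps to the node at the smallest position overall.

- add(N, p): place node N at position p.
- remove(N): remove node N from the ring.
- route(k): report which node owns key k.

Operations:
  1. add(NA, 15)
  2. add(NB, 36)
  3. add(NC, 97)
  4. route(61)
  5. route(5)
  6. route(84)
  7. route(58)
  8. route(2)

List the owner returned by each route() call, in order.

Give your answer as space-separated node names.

Op 1: add NA@15 -> ring=[15:NA]
Op 2: add NB@36 -> ring=[15:NA,36:NB]
Op 3: add NC@97 -> ring=[15:NA,36:NB,97:NC]
Op 4: route key 61: smallest pos >= 61 is 97 -> NC
Op 5: route key 5: smallest pos >= 5 is 15 -> NA
Op 6: route key 84: smallest pos >= 84 is 97 -> NC
Op 7: route key 58: smallest pos >= 58 is 97 -> NC
Op 8: route key 2: smallest pos >= 2 is 15 -> NA

Answer: NC NA NC NC NA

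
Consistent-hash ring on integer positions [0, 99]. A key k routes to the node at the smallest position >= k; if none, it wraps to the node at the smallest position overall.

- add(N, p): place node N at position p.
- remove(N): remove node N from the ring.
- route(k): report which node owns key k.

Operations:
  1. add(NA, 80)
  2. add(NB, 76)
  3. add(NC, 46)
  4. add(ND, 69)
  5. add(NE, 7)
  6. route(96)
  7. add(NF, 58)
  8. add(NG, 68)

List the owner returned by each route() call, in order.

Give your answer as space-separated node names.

Op 1: add NA@80 -> ring=[80:NA]
Op 2: add NB@76 -> ring=[76:NB,80:NA]
Op 3: add NC@46 -> ring=[46:NC,76:NB,80:NA]
Op 4: add ND@69 -> ring=[46:NC,69:ND,76:NB,80:NA]
Op 5: add NE@7 -> ring=[7:NE,46:NC,69:ND,76:NB,80:NA]
Op 6: route key 96: none >= 96, wrap to smallest pos 7 -> NE
Op 7: add NF@58 -> ring=[7:NE,46:NC,58:NF,69:ND,76:NB,80:NA]
Op 8: add NG@68 -> ring=[7:NE,46:NC,58:NF,68:NG,69:ND,76:NB,80:NA]

Answer: NE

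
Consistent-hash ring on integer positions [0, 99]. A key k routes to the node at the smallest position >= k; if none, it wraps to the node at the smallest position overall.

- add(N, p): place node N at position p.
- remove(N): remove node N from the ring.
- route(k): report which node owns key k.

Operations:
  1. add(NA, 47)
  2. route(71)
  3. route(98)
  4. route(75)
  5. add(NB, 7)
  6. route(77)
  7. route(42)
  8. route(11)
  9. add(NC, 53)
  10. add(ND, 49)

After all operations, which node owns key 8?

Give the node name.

Op 1: add NA@47 -> ring=[47:NA]
Op 2: route key 71: none >= 71, wrap to smallest pos 47 -> NA
Op 3: route key 98: none >= 98, wrap to smallest pos 47 -> NA
Op 4: route key 75: none >= 75, wrap to smallest pos 47 -> NA
Op 5: add NB@7 -> ring=[7:NB,47:NA]
Op 6: route key 77: none >= 77, wrap to smallest pos 7 -> NB
Op 7: route key 42: smallest pos >= 42 is 47 -> NA
Op 8: route key 11: smallest pos >= 11 is 47 -> NA
Op 9: add NC@53 -> ring=[7:NB,47:NA,53:NC]
Op 10: add ND@49 -> ring=[7:NB,47:NA,49:ND,53:NC]
Final route key 8: smallest pos >= 8 is 47 -> NA

Answer: NA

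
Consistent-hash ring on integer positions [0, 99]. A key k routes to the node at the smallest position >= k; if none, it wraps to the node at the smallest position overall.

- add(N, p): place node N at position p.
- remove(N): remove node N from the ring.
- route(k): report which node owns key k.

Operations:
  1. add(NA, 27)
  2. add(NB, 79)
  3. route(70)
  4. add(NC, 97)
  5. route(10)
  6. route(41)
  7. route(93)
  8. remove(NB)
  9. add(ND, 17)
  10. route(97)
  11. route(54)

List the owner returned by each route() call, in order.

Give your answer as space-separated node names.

Op 1: add NA@27 -> ring=[27:NA]
Op 2: add NB@79 -> ring=[27:NA,79:NB]
Op 3: route key 70: smallest pos >= 70 is 79 -> NB
Op 4: add NC@97 -> ring=[27:NA,79:NB,97:NC]
Op 5: route key 10: smallest pos >= 10 is 27 -> NA
Op 6: route key 41: smallest pos >= 41 is 79 -> NB
Op 7: route key 93: smallest pos >= 93 is 97 -> NC
Op 8: remove NB -> ring=[27:NA,97:NC]
Op 9: add ND@17 -> ring=[17:ND,27:NA,97:NC]
Op 10: route key 97: smallest pos >= 97 is 97 -> NC
Op 11: route key 54: smallest pos >= 54 is 97 -> NC

Answer: NB NA NB NC NC NC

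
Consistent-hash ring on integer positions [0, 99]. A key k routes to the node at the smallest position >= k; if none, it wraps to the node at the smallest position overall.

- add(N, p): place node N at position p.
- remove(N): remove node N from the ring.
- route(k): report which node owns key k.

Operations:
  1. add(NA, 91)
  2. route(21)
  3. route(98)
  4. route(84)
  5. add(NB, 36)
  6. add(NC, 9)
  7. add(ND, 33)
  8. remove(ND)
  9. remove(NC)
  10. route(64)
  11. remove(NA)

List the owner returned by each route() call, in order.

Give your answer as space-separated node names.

Op 1: add NA@91 -> ring=[91:NA]
Op 2: route key 21: smallest pos >= 21 is 91 -> NA
Op 3: route key 98: none >= 98, wrap to smallest pos 91 -> NA
Op 4: route key 84: smallest pos >= 84 is 91 -> NA
Op 5: add NB@36 -> ring=[36:NB,91:NA]
Op 6: add NC@9 -> ring=[9:NC,36:NB,91:NA]
Op 7: add ND@33 -> ring=[9:NC,33:ND,36:NB,91:NA]
Op 8: remove ND -> ring=[9:NC,36:NB,91:NA]
Op 9: remove NC -> ring=[36:NB,91:NA]
Op 10: route key 64: smallest pos >= 64 is 91 -> NA
Op 11: remove NA -> ring=[36:NB]

Answer: NA NA NA NA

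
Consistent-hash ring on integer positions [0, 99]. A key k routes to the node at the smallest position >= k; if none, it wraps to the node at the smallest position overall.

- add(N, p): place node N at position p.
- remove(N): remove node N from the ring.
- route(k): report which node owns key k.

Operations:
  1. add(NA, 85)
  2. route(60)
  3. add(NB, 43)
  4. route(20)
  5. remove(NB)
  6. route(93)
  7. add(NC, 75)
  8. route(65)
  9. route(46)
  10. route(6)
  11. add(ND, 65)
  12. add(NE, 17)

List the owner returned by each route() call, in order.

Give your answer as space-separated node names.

Op 1: add NA@85 -> ring=[85:NA]
Op 2: route key 60: smallest pos >= 60 is 85 -> NA
Op 3: add NB@43 -> ring=[43:NB,85:NA]
Op 4: route key 20: smallest pos >= 20 is 43 -> NB
Op 5: remove NB -> ring=[85:NA]
Op 6: route key 93: none >= 93, wrap to smallest pos 85 -> NA
Op 7: add NC@75 -> ring=[75:NC,85:NA]
Op 8: route key 65: smallest pos >= 65 is 75 -> NC
Op 9: route key 46: smallest pos >= 46 is 75 -> NC
Op 10: route key 6: smallest pos >= 6 is 75 -> NC
Op 11: add ND@65 -> ring=[65:ND,75:NC,85:NA]
Op 12: add NE@17 -> ring=[17:NE,65:ND,75:NC,85:NA]

Answer: NA NB NA NC NC NC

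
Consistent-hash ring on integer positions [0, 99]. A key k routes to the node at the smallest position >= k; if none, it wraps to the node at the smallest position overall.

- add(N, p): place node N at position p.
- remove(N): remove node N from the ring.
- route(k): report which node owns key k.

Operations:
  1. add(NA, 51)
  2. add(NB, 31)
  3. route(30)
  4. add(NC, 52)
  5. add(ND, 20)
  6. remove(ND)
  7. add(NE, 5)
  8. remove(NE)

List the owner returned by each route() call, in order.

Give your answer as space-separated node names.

Answer: NB

Derivation:
Op 1: add NA@51 -> ring=[51:NA]
Op 2: add NB@31 -> ring=[31:NB,51:NA]
Op 3: route key 30: smallest pos >= 30 is 31 -> NB
Op 4: add NC@52 -> ring=[31:NB,51:NA,52:NC]
Op 5: add ND@20 -> ring=[20:ND,31:NB,51:NA,52:NC]
Op 6: remove ND -> ring=[31:NB,51:NA,52:NC]
Op 7: add NE@5 -> ring=[5:NE,31:NB,51:NA,52:NC]
Op 8: remove NE -> ring=[31:NB,51:NA,52:NC]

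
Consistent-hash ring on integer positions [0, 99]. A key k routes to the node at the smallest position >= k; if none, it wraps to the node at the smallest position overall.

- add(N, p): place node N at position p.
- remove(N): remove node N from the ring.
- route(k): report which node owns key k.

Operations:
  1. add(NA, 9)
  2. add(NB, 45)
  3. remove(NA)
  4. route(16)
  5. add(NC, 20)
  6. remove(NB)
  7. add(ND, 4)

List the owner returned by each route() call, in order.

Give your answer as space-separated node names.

Op 1: add NA@9 -> ring=[9:NA]
Op 2: add NB@45 -> ring=[9:NA,45:NB]
Op 3: remove NA -> ring=[45:NB]
Op 4: route key 16: smallest pos >= 16 is 45 -> NB
Op 5: add NC@20 -> ring=[20:NC,45:NB]
Op 6: remove NB -> ring=[20:NC]
Op 7: add ND@4 -> ring=[4:ND,20:NC]

Answer: NB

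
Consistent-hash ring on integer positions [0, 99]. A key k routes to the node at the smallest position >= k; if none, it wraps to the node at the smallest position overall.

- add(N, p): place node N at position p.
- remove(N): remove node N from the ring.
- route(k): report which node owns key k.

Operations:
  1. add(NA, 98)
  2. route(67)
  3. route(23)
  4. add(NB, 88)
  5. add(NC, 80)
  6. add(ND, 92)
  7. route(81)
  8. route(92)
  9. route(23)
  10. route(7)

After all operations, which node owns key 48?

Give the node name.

Answer: NC

Derivation:
Op 1: add NA@98 -> ring=[98:NA]
Op 2: route key 67: smallest pos >= 67 is 98 -> NA
Op 3: route key 23: smallest pos >= 23 is 98 -> NA
Op 4: add NB@88 -> ring=[88:NB,98:NA]
Op 5: add NC@80 -> ring=[80:NC,88:NB,98:NA]
Op 6: add ND@92 -> ring=[80:NC,88:NB,92:ND,98:NA]
Op 7: route key 81: smallest pos >= 81 is 88 -> NB
Op 8: route key 92: smallest pos >= 92 is 92 -> ND
Op 9: route key 23: smallest pos >= 23 is 80 -> NC
Op 10: route key 7: smallest pos >= 7 is 80 -> NC
Final route key 48: smallest pos >= 48 is 80 -> NC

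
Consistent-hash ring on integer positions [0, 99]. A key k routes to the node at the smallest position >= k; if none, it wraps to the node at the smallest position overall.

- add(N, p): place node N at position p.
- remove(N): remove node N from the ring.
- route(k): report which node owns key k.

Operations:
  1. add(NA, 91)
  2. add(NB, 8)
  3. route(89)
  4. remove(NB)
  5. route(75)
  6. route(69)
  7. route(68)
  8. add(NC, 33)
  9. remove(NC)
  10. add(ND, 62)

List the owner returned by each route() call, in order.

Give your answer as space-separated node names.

Op 1: add NA@91 -> ring=[91:NA]
Op 2: add NB@8 -> ring=[8:NB,91:NA]
Op 3: route key 89: smallest pos >= 89 is 91 -> NA
Op 4: remove NB -> ring=[91:NA]
Op 5: route key 75: smallest pos >= 75 is 91 -> NA
Op 6: route key 69: smallest pos >= 69 is 91 -> NA
Op 7: route key 68: smallest pos >= 68 is 91 -> NA
Op 8: add NC@33 -> ring=[33:NC,91:NA]
Op 9: remove NC -> ring=[91:NA]
Op 10: add ND@62 -> ring=[62:ND,91:NA]

Answer: NA NA NA NA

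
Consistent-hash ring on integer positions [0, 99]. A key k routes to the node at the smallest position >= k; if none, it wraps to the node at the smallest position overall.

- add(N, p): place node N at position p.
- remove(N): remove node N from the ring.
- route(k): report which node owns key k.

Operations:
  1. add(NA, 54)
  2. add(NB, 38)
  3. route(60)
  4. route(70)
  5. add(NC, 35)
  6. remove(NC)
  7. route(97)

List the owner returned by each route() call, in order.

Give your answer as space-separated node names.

Answer: NB NB NB

Derivation:
Op 1: add NA@54 -> ring=[54:NA]
Op 2: add NB@38 -> ring=[38:NB,54:NA]
Op 3: route key 60: none >= 60, wrap to smallest pos 38 -> NB
Op 4: route key 70: none >= 70, wrap to smallest pos 38 -> NB
Op 5: add NC@35 -> ring=[35:NC,38:NB,54:NA]
Op 6: remove NC -> ring=[38:NB,54:NA]
Op 7: route key 97: none >= 97, wrap to smallest pos 38 -> NB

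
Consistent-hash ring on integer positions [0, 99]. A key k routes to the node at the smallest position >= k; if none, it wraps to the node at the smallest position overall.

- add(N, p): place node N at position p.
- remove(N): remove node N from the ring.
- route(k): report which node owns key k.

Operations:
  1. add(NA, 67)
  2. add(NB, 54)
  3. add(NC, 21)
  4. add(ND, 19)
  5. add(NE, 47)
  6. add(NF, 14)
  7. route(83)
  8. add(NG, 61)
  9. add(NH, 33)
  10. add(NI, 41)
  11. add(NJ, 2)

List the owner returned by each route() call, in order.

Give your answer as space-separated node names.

Answer: NF

Derivation:
Op 1: add NA@67 -> ring=[67:NA]
Op 2: add NB@54 -> ring=[54:NB,67:NA]
Op 3: add NC@21 -> ring=[21:NC,54:NB,67:NA]
Op 4: add ND@19 -> ring=[19:ND,21:NC,54:NB,67:NA]
Op 5: add NE@47 -> ring=[19:ND,21:NC,47:NE,54:NB,67:NA]
Op 6: add NF@14 -> ring=[14:NF,19:ND,21:NC,47:NE,54:NB,67:NA]
Op 7: route key 83: none >= 83, wrap to smallest pos 14 -> NF
Op 8: add NG@61 -> ring=[14:NF,19:ND,21:NC,47:NE,54:NB,61:NG,67:NA]
Op 9: add NH@33 -> ring=[14:NF,19:ND,21:NC,33:NH,47:NE,54:NB,61:NG,67:NA]
Op 10: add NI@41 -> ring=[14:NF,19:ND,21:NC,33:NH,41:NI,47:NE,54:NB,61:NG,67:NA]
Op 11: add NJ@2 -> ring=[2:NJ,14:NF,19:ND,21:NC,33:NH,41:NI,47:NE,54:NB,61:NG,67:NA]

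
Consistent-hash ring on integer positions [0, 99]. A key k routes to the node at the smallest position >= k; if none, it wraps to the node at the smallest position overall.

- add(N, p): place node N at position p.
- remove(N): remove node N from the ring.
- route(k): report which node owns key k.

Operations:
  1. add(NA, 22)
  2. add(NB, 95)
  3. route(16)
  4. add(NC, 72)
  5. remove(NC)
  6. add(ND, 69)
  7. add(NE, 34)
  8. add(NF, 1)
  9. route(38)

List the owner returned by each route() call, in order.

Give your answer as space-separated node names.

Op 1: add NA@22 -> ring=[22:NA]
Op 2: add NB@95 -> ring=[22:NA,95:NB]
Op 3: route key 16: smallest pos >= 16 is 22 -> NA
Op 4: add NC@72 -> ring=[22:NA,72:NC,95:NB]
Op 5: remove NC -> ring=[22:NA,95:NB]
Op 6: add ND@69 -> ring=[22:NA,69:ND,95:NB]
Op 7: add NE@34 -> ring=[22:NA,34:NE,69:ND,95:NB]
Op 8: add NF@1 -> ring=[1:NF,22:NA,34:NE,69:ND,95:NB]
Op 9: route key 38: smallest pos >= 38 is 69 -> ND

Answer: NA ND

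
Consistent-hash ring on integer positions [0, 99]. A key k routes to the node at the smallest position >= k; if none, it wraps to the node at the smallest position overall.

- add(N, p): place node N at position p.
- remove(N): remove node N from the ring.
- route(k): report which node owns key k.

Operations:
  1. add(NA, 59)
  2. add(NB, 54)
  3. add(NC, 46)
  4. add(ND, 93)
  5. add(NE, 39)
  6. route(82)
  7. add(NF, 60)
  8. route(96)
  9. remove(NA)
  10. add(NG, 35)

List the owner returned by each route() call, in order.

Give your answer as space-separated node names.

Answer: ND NE

Derivation:
Op 1: add NA@59 -> ring=[59:NA]
Op 2: add NB@54 -> ring=[54:NB,59:NA]
Op 3: add NC@46 -> ring=[46:NC,54:NB,59:NA]
Op 4: add ND@93 -> ring=[46:NC,54:NB,59:NA,93:ND]
Op 5: add NE@39 -> ring=[39:NE,46:NC,54:NB,59:NA,93:ND]
Op 6: route key 82: smallest pos >= 82 is 93 -> ND
Op 7: add NF@60 -> ring=[39:NE,46:NC,54:NB,59:NA,60:NF,93:ND]
Op 8: route key 96: none >= 96, wrap to smallest pos 39 -> NE
Op 9: remove NA -> ring=[39:NE,46:NC,54:NB,60:NF,93:ND]
Op 10: add NG@35 -> ring=[35:NG,39:NE,46:NC,54:NB,60:NF,93:ND]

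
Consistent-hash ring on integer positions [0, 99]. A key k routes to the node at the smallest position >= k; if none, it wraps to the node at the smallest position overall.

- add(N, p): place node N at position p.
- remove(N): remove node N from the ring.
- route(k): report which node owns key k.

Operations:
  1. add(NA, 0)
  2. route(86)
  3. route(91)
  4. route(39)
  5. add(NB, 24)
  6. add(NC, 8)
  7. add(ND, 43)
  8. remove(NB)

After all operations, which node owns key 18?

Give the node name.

Answer: ND

Derivation:
Op 1: add NA@0 -> ring=[0:NA]
Op 2: route key 86: none >= 86, wrap to smallest pos 0 -> NA
Op 3: route key 91: none >= 91, wrap to smallest pos 0 -> NA
Op 4: route key 39: none >= 39, wrap to smallest pos 0 -> NA
Op 5: add NB@24 -> ring=[0:NA,24:NB]
Op 6: add NC@8 -> ring=[0:NA,8:NC,24:NB]
Op 7: add ND@43 -> ring=[0:NA,8:NC,24:NB,43:ND]
Op 8: remove NB -> ring=[0:NA,8:NC,43:ND]
Final route key 18: smallest pos >= 18 is 43 -> ND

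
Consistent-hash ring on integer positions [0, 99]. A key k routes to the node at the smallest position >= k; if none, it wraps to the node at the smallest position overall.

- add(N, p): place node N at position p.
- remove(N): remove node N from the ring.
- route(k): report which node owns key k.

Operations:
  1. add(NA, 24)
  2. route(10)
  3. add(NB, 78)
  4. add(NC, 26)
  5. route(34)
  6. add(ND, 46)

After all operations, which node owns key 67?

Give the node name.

Op 1: add NA@24 -> ring=[24:NA]
Op 2: route key 10: smallest pos >= 10 is 24 -> NA
Op 3: add NB@78 -> ring=[24:NA,78:NB]
Op 4: add NC@26 -> ring=[24:NA,26:NC,78:NB]
Op 5: route key 34: smallest pos >= 34 is 78 -> NB
Op 6: add ND@46 -> ring=[24:NA,26:NC,46:ND,78:NB]
Final route key 67: smallest pos >= 67 is 78 -> NB

Answer: NB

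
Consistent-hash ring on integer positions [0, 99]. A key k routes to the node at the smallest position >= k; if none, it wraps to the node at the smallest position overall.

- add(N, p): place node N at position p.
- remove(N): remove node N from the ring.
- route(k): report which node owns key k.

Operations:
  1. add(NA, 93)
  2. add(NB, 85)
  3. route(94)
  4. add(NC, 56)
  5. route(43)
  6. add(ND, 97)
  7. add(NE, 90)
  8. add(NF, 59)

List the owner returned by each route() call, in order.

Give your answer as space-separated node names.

Answer: NB NC

Derivation:
Op 1: add NA@93 -> ring=[93:NA]
Op 2: add NB@85 -> ring=[85:NB,93:NA]
Op 3: route key 94: none >= 94, wrap to smallest pos 85 -> NB
Op 4: add NC@56 -> ring=[56:NC,85:NB,93:NA]
Op 5: route key 43: smallest pos >= 43 is 56 -> NC
Op 6: add ND@97 -> ring=[56:NC,85:NB,93:NA,97:ND]
Op 7: add NE@90 -> ring=[56:NC,85:NB,90:NE,93:NA,97:ND]
Op 8: add NF@59 -> ring=[56:NC,59:NF,85:NB,90:NE,93:NA,97:ND]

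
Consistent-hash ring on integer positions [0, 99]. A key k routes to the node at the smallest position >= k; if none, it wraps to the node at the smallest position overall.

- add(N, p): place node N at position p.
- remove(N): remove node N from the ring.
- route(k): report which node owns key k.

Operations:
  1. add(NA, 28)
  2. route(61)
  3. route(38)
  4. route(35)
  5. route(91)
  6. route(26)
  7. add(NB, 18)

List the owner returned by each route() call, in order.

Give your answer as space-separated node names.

Answer: NA NA NA NA NA

Derivation:
Op 1: add NA@28 -> ring=[28:NA]
Op 2: route key 61: none >= 61, wrap to smallest pos 28 -> NA
Op 3: route key 38: none >= 38, wrap to smallest pos 28 -> NA
Op 4: route key 35: none >= 35, wrap to smallest pos 28 -> NA
Op 5: route key 91: none >= 91, wrap to smallest pos 28 -> NA
Op 6: route key 26: smallest pos >= 26 is 28 -> NA
Op 7: add NB@18 -> ring=[18:NB,28:NA]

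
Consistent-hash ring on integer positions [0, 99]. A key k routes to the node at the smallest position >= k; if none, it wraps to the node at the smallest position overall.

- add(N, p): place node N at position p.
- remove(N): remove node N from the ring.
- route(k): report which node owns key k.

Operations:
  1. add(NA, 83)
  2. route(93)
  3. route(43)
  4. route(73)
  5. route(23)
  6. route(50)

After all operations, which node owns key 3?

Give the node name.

Op 1: add NA@83 -> ring=[83:NA]
Op 2: route key 93: none >= 93, wrap to smallest pos 83 -> NA
Op 3: route key 43: smallest pos >= 43 is 83 -> NA
Op 4: route key 73: smallest pos >= 73 is 83 -> NA
Op 5: route key 23: smallest pos >= 23 is 83 -> NA
Op 6: route key 50: smallest pos >= 50 is 83 -> NA
Final route key 3: smallest pos >= 3 is 83 -> NA

Answer: NA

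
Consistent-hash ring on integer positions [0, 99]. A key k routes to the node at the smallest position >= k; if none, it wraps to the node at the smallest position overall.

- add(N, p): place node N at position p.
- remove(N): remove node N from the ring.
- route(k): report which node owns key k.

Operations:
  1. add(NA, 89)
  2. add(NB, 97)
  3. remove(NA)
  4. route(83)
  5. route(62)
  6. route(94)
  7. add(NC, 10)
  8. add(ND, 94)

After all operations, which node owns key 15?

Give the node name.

Answer: ND

Derivation:
Op 1: add NA@89 -> ring=[89:NA]
Op 2: add NB@97 -> ring=[89:NA,97:NB]
Op 3: remove NA -> ring=[97:NB]
Op 4: route key 83: smallest pos >= 83 is 97 -> NB
Op 5: route key 62: smallest pos >= 62 is 97 -> NB
Op 6: route key 94: smallest pos >= 94 is 97 -> NB
Op 7: add NC@10 -> ring=[10:NC,97:NB]
Op 8: add ND@94 -> ring=[10:NC,94:ND,97:NB]
Final route key 15: smallest pos >= 15 is 94 -> ND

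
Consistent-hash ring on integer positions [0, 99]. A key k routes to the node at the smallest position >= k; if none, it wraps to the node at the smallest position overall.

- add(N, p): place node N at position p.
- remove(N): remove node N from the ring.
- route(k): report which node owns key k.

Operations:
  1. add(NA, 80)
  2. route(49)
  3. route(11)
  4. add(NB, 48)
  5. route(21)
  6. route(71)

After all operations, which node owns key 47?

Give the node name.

Answer: NB

Derivation:
Op 1: add NA@80 -> ring=[80:NA]
Op 2: route key 49: smallest pos >= 49 is 80 -> NA
Op 3: route key 11: smallest pos >= 11 is 80 -> NA
Op 4: add NB@48 -> ring=[48:NB,80:NA]
Op 5: route key 21: smallest pos >= 21 is 48 -> NB
Op 6: route key 71: smallest pos >= 71 is 80 -> NA
Final route key 47: smallest pos >= 47 is 48 -> NB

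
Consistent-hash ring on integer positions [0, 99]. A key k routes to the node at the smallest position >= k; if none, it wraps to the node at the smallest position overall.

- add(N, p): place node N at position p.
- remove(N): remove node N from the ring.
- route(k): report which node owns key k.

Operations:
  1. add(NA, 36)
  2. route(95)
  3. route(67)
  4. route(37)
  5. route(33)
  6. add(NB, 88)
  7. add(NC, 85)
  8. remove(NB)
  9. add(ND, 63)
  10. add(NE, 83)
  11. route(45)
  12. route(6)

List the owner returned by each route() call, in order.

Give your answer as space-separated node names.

Op 1: add NA@36 -> ring=[36:NA]
Op 2: route key 95: none >= 95, wrap to smallest pos 36 -> NA
Op 3: route key 67: none >= 67, wrap to smallest pos 36 -> NA
Op 4: route key 37: none >= 37, wrap to smallest pos 36 -> NA
Op 5: route key 33: smallest pos >= 33 is 36 -> NA
Op 6: add NB@88 -> ring=[36:NA,88:NB]
Op 7: add NC@85 -> ring=[36:NA,85:NC,88:NB]
Op 8: remove NB -> ring=[36:NA,85:NC]
Op 9: add ND@63 -> ring=[36:NA,63:ND,85:NC]
Op 10: add NE@83 -> ring=[36:NA,63:ND,83:NE,85:NC]
Op 11: route key 45: smallest pos >= 45 is 63 -> ND
Op 12: route key 6: smallest pos >= 6 is 36 -> NA

Answer: NA NA NA NA ND NA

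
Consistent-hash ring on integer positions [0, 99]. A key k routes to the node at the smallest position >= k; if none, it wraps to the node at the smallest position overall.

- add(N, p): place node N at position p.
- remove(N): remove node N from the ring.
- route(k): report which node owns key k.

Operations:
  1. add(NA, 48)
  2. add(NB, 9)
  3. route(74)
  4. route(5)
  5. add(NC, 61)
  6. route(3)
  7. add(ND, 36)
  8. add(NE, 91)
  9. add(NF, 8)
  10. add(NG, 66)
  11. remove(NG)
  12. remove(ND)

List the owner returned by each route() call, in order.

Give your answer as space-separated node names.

Op 1: add NA@48 -> ring=[48:NA]
Op 2: add NB@9 -> ring=[9:NB,48:NA]
Op 3: route key 74: none >= 74, wrap to smallest pos 9 -> NB
Op 4: route key 5: smallest pos >= 5 is 9 -> NB
Op 5: add NC@61 -> ring=[9:NB,48:NA,61:NC]
Op 6: route key 3: smallest pos >= 3 is 9 -> NB
Op 7: add ND@36 -> ring=[9:NB,36:ND,48:NA,61:NC]
Op 8: add NE@91 -> ring=[9:NB,36:ND,48:NA,61:NC,91:NE]
Op 9: add NF@8 -> ring=[8:NF,9:NB,36:ND,48:NA,61:NC,91:NE]
Op 10: add NG@66 -> ring=[8:NF,9:NB,36:ND,48:NA,61:NC,66:NG,91:NE]
Op 11: remove NG -> ring=[8:NF,9:NB,36:ND,48:NA,61:NC,91:NE]
Op 12: remove ND -> ring=[8:NF,9:NB,48:NA,61:NC,91:NE]

Answer: NB NB NB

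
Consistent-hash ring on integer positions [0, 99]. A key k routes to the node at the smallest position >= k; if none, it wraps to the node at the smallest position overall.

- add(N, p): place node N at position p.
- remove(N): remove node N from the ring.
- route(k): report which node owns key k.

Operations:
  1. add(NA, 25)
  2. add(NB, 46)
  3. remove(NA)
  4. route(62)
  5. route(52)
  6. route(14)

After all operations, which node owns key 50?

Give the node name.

Op 1: add NA@25 -> ring=[25:NA]
Op 2: add NB@46 -> ring=[25:NA,46:NB]
Op 3: remove NA -> ring=[46:NB]
Op 4: route key 62: none >= 62, wrap to smallest pos 46 -> NB
Op 5: route key 52: none >= 52, wrap to smallest pos 46 -> NB
Op 6: route key 14: smallest pos >= 14 is 46 -> NB
Final route key 50: none >= 50, wrap to smallest pos 46 -> NB

Answer: NB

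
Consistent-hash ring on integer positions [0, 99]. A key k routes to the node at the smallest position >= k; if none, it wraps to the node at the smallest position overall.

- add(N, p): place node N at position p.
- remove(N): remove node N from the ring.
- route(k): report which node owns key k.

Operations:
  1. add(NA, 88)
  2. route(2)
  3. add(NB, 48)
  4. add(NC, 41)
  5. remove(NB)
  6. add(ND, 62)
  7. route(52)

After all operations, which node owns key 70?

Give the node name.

Op 1: add NA@88 -> ring=[88:NA]
Op 2: route key 2: smallest pos >= 2 is 88 -> NA
Op 3: add NB@48 -> ring=[48:NB,88:NA]
Op 4: add NC@41 -> ring=[41:NC,48:NB,88:NA]
Op 5: remove NB -> ring=[41:NC,88:NA]
Op 6: add ND@62 -> ring=[41:NC,62:ND,88:NA]
Op 7: route key 52: smallest pos >= 52 is 62 -> ND
Final route key 70: smallest pos >= 70 is 88 -> NA

Answer: NA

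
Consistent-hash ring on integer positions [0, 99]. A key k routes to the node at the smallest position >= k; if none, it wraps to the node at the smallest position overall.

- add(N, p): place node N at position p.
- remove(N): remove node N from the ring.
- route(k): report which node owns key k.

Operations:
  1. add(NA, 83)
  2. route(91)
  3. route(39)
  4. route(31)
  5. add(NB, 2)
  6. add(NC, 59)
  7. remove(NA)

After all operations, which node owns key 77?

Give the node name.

Op 1: add NA@83 -> ring=[83:NA]
Op 2: route key 91: none >= 91, wrap to smallest pos 83 -> NA
Op 3: route key 39: smallest pos >= 39 is 83 -> NA
Op 4: route key 31: smallest pos >= 31 is 83 -> NA
Op 5: add NB@2 -> ring=[2:NB,83:NA]
Op 6: add NC@59 -> ring=[2:NB,59:NC,83:NA]
Op 7: remove NA -> ring=[2:NB,59:NC]
Final route key 77: none >= 77, wrap to smallest pos 2 -> NB

Answer: NB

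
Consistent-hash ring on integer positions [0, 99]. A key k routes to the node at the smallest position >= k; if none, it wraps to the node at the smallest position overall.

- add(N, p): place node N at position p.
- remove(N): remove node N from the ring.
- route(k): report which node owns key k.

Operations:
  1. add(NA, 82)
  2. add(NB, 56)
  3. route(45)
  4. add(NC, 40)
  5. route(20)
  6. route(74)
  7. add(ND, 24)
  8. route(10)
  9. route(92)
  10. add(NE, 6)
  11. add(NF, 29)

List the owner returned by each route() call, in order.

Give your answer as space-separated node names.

Op 1: add NA@82 -> ring=[82:NA]
Op 2: add NB@56 -> ring=[56:NB,82:NA]
Op 3: route key 45: smallest pos >= 45 is 56 -> NB
Op 4: add NC@40 -> ring=[40:NC,56:NB,82:NA]
Op 5: route key 20: smallest pos >= 20 is 40 -> NC
Op 6: route key 74: smallest pos >= 74 is 82 -> NA
Op 7: add ND@24 -> ring=[24:ND,40:NC,56:NB,82:NA]
Op 8: route key 10: smallest pos >= 10 is 24 -> ND
Op 9: route key 92: none >= 92, wrap to smallest pos 24 -> ND
Op 10: add NE@6 -> ring=[6:NE,24:ND,40:NC,56:NB,82:NA]
Op 11: add NF@29 -> ring=[6:NE,24:ND,29:NF,40:NC,56:NB,82:NA]

Answer: NB NC NA ND ND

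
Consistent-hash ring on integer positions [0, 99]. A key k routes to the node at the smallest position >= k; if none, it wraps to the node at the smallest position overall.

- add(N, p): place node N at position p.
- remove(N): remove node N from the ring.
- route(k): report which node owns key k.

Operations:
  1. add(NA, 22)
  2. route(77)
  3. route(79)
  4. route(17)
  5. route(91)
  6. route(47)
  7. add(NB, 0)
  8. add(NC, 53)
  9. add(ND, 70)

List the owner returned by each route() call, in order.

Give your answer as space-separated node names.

Op 1: add NA@22 -> ring=[22:NA]
Op 2: route key 77: none >= 77, wrap to smallest pos 22 -> NA
Op 3: route key 79: none >= 79, wrap to smallest pos 22 -> NA
Op 4: route key 17: smallest pos >= 17 is 22 -> NA
Op 5: route key 91: none >= 91, wrap to smallest pos 22 -> NA
Op 6: route key 47: none >= 47, wrap to smallest pos 22 -> NA
Op 7: add NB@0 -> ring=[0:NB,22:NA]
Op 8: add NC@53 -> ring=[0:NB,22:NA,53:NC]
Op 9: add ND@70 -> ring=[0:NB,22:NA,53:NC,70:ND]

Answer: NA NA NA NA NA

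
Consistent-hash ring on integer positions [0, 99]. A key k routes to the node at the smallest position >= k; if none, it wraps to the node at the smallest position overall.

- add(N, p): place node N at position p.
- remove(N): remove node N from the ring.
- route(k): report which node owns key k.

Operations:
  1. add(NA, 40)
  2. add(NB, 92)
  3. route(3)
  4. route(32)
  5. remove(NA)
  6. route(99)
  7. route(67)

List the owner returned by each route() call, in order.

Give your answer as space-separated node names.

Op 1: add NA@40 -> ring=[40:NA]
Op 2: add NB@92 -> ring=[40:NA,92:NB]
Op 3: route key 3: smallest pos >= 3 is 40 -> NA
Op 4: route key 32: smallest pos >= 32 is 40 -> NA
Op 5: remove NA -> ring=[92:NB]
Op 6: route key 99: none >= 99, wrap to smallest pos 92 -> NB
Op 7: route key 67: smallest pos >= 67 is 92 -> NB

Answer: NA NA NB NB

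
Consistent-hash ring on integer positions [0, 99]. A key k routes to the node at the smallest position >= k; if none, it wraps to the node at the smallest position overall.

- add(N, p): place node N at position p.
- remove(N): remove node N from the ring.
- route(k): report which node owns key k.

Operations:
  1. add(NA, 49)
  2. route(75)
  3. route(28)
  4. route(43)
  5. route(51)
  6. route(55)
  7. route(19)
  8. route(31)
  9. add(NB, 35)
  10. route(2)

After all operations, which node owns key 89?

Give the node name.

Op 1: add NA@49 -> ring=[49:NA]
Op 2: route key 75: none >= 75, wrap to smallest pos 49 -> NA
Op 3: route key 28: smallest pos >= 28 is 49 -> NA
Op 4: route key 43: smallest pos >= 43 is 49 -> NA
Op 5: route key 51: none >= 51, wrap to smallest pos 49 -> NA
Op 6: route key 55: none >= 55, wrap to smallest pos 49 -> NA
Op 7: route key 19: smallest pos >= 19 is 49 -> NA
Op 8: route key 31: smallest pos >= 31 is 49 -> NA
Op 9: add NB@35 -> ring=[35:NB,49:NA]
Op 10: route key 2: smallest pos >= 2 is 35 -> NB
Final route key 89: none >= 89, wrap to smallest pos 35 -> NB

Answer: NB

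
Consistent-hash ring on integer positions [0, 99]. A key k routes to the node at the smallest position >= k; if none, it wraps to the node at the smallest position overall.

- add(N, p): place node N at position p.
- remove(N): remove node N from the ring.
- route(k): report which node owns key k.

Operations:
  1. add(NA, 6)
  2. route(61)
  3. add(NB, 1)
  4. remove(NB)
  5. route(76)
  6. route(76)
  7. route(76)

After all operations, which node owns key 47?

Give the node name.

Op 1: add NA@6 -> ring=[6:NA]
Op 2: route key 61: none >= 61, wrap to smallest pos 6 -> NA
Op 3: add NB@1 -> ring=[1:NB,6:NA]
Op 4: remove NB -> ring=[6:NA]
Op 5: route key 76: none >= 76, wrap to smallest pos 6 -> NA
Op 6: route key 76: none >= 76, wrap to smallest pos 6 -> NA
Op 7: route key 76: none >= 76, wrap to smallest pos 6 -> NA
Final route key 47: none >= 47, wrap to smallest pos 6 -> NA

Answer: NA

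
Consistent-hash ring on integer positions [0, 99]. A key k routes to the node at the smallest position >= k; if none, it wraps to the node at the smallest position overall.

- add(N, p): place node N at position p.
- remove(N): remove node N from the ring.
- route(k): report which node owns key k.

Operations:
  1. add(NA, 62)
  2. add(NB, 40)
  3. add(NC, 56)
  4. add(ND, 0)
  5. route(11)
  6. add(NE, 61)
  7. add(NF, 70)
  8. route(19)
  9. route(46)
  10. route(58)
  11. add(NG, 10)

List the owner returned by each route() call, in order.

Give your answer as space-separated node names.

Op 1: add NA@62 -> ring=[62:NA]
Op 2: add NB@40 -> ring=[40:NB,62:NA]
Op 3: add NC@56 -> ring=[40:NB,56:NC,62:NA]
Op 4: add ND@0 -> ring=[0:ND,40:NB,56:NC,62:NA]
Op 5: route key 11: smallest pos >= 11 is 40 -> NB
Op 6: add NE@61 -> ring=[0:ND,40:NB,56:NC,61:NE,62:NA]
Op 7: add NF@70 -> ring=[0:ND,40:NB,56:NC,61:NE,62:NA,70:NF]
Op 8: route key 19: smallest pos >= 19 is 40 -> NB
Op 9: route key 46: smallest pos >= 46 is 56 -> NC
Op 10: route key 58: smallest pos >= 58 is 61 -> NE
Op 11: add NG@10 -> ring=[0:ND,10:NG,40:NB,56:NC,61:NE,62:NA,70:NF]

Answer: NB NB NC NE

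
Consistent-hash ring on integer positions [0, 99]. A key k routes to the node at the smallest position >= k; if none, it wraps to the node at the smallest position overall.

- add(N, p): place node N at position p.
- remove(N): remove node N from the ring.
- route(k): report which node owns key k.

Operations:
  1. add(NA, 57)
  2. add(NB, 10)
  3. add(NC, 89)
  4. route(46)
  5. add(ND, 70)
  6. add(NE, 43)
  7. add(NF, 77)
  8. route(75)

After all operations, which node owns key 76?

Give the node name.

Op 1: add NA@57 -> ring=[57:NA]
Op 2: add NB@10 -> ring=[10:NB,57:NA]
Op 3: add NC@89 -> ring=[10:NB,57:NA,89:NC]
Op 4: route key 46: smallest pos >= 46 is 57 -> NA
Op 5: add ND@70 -> ring=[10:NB,57:NA,70:ND,89:NC]
Op 6: add NE@43 -> ring=[10:NB,43:NE,57:NA,70:ND,89:NC]
Op 7: add NF@77 -> ring=[10:NB,43:NE,57:NA,70:ND,77:NF,89:NC]
Op 8: route key 75: smallest pos >= 75 is 77 -> NF
Final route key 76: smallest pos >= 76 is 77 -> NF

Answer: NF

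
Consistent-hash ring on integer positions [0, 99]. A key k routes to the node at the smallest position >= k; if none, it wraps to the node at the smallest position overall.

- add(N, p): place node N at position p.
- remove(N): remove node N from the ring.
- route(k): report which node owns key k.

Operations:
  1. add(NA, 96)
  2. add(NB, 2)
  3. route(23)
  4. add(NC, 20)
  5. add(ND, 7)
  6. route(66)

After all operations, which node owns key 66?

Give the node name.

Op 1: add NA@96 -> ring=[96:NA]
Op 2: add NB@2 -> ring=[2:NB,96:NA]
Op 3: route key 23: smallest pos >= 23 is 96 -> NA
Op 4: add NC@20 -> ring=[2:NB,20:NC,96:NA]
Op 5: add ND@7 -> ring=[2:NB,7:ND,20:NC,96:NA]
Op 6: route key 66: smallest pos >= 66 is 96 -> NA
Final route key 66: smallest pos >= 66 is 96 -> NA

Answer: NA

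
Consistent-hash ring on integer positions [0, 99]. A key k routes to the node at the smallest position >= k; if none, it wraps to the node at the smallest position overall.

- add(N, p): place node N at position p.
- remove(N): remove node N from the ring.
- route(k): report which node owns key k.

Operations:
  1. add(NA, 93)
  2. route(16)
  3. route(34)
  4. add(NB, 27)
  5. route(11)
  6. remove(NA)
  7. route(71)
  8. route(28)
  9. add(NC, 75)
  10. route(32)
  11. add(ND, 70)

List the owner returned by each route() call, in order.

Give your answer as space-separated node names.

Answer: NA NA NB NB NB NC

Derivation:
Op 1: add NA@93 -> ring=[93:NA]
Op 2: route key 16: smallest pos >= 16 is 93 -> NA
Op 3: route key 34: smallest pos >= 34 is 93 -> NA
Op 4: add NB@27 -> ring=[27:NB,93:NA]
Op 5: route key 11: smallest pos >= 11 is 27 -> NB
Op 6: remove NA -> ring=[27:NB]
Op 7: route key 71: none >= 71, wrap to smallest pos 27 -> NB
Op 8: route key 28: none >= 28, wrap to smallest pos 27 -> NB
Op 9: add NC@75 -> ring=[27:NB,75:NC]
Op 10: route key 32: smallest pos >= 32 is 75 -> NC
Op 11: add ND@70 -> ring=[27:NB,70:ND,75:NC]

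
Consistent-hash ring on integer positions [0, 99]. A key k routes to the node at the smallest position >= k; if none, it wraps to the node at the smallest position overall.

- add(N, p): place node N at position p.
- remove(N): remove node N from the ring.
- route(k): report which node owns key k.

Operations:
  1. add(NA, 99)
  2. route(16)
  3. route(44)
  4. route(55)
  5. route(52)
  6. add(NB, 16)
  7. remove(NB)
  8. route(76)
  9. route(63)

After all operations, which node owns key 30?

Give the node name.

Op 1: add NA@99 -> ring=[99:NA]
Op 2: route key 16: smallest pos >= 16 is 99 -> NA
Op 3: route key 44: smallest pos >= 44 is 99 -> NA
Op 4: route key 55: smallest pos >= 55 is 99 -> NA
Op 5: route key 52: smallest pos >= 52 is 99 -> NA
Op 6: add NB@16 -> ring=[16:NB,99:NA]
Op 7: remove NB -> ring=[99:NA]
Op 8: route key 76: smallest pos >= 76 is 99 -> NA
Op 9: route key 63: smallest pos >= 63 is 99 -> NA
Final route key 30: smallest pos >= 30 is 99 -> NA

Answer: NA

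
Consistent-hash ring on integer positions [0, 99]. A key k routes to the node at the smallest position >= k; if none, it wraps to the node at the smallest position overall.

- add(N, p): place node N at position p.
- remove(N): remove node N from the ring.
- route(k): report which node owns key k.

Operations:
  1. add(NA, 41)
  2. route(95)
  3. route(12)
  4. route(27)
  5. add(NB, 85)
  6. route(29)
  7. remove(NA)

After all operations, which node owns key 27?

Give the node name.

Answer: NB

Derivation:
Op 1: add NA@41 -> ring=[41:NA]
Op 2: route key 95: none >= 95, wrap to smallest pos 41 -> NA
Op 3: route key 12: smallest pos >= 12 is 41 -> NA
Op 4: route key 27: smallest pos >= 27 is 41 -> NA
Op 5: add NB@85 -> ring=[41:NA,85:NB]
Op 6: route key 29: smallest pos >= 29 is 41 -> NA
Op 7: remove NA -> ring=[85:NB]
Final route key 27: smallest pos >= 27 is 85 -> NB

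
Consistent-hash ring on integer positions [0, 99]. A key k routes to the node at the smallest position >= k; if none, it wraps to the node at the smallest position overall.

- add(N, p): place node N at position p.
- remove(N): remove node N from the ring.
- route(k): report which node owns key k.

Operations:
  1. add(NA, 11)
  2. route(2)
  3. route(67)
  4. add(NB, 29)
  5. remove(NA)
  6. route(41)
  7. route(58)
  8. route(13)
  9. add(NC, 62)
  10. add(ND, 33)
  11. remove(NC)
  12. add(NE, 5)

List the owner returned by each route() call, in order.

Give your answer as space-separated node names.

Answer: NA NA NB NB NB

Derivation:
Op 1: add NA@11 -> ring=[11:NA]
Op 2: route key 2: smallest pos >= 2 is 11 -> NA
Op 3: route key 67: none >= 67, wrap to smallest pos 11 -> NA
Op 4: add NB@29 -> ring=[11:NA,29:NB]
Op 5: remove NA -> ring=[29:NB]
Op 6: route key 41: none >= 41, wrap to smallest pos 29 -> NB
Op 7: route key 58: none >= 58, wrap to smallest pos 29 -> NB
Op 8: route key 13: smallest pos >= 13 is 29 -> NB
Op 9: add NC@62 -> ring=[29:NB,62:NC]
Op 10: add ND@33 -> ring=[29:NB,33:ND,62:NC]
Op 11: remove NC -> ring=[29:NB,33:ND]
Op 12: add NE@5 -> ring=[5:NE,29:NB,33:ND]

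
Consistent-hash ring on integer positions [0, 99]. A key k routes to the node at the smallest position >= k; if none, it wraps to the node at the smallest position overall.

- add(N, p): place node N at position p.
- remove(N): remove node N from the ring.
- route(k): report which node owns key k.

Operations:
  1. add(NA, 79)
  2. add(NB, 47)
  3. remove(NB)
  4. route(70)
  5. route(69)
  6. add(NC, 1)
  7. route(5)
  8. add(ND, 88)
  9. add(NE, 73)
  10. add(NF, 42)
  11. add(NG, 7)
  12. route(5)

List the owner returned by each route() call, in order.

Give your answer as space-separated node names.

Answer: NA NA NA NG

Derivation:
Op 1: add NA@79 -> ring=[79:NA]
Op 2: add NB@47 -> ring=[47:NB,79:NA]
Op 3: remove NB -> ring=[79:NA]
Op 4: route key 70: smallest pos >= 70 is 79 -> NA
Op 5: route key 69: smallest pos >= 69 is 79 -> NA
Op 6: add NC@1 -> ring=[1:NC,79:NA]
Op 7: route key 5: smallest pos >= 5 is 79 -> NA
Op 8: add ND@88 -> ring=[1:NC,79:NA,88:ND]
Op 9: add NE@73 -> ring=[1:NC,73:NE,79:NA,88:ND]
Op 10: add NF@42 -> ring=[1:NC,42:NF,73:NE,79:NA,88:ND]
Op 11: add NG@7 -> ring=[1:NC,7:NG,42:NF,73:NE,79:NA,88:ND]
Op 12: route key 5: smallest pos >= 5 is 7 -> NG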